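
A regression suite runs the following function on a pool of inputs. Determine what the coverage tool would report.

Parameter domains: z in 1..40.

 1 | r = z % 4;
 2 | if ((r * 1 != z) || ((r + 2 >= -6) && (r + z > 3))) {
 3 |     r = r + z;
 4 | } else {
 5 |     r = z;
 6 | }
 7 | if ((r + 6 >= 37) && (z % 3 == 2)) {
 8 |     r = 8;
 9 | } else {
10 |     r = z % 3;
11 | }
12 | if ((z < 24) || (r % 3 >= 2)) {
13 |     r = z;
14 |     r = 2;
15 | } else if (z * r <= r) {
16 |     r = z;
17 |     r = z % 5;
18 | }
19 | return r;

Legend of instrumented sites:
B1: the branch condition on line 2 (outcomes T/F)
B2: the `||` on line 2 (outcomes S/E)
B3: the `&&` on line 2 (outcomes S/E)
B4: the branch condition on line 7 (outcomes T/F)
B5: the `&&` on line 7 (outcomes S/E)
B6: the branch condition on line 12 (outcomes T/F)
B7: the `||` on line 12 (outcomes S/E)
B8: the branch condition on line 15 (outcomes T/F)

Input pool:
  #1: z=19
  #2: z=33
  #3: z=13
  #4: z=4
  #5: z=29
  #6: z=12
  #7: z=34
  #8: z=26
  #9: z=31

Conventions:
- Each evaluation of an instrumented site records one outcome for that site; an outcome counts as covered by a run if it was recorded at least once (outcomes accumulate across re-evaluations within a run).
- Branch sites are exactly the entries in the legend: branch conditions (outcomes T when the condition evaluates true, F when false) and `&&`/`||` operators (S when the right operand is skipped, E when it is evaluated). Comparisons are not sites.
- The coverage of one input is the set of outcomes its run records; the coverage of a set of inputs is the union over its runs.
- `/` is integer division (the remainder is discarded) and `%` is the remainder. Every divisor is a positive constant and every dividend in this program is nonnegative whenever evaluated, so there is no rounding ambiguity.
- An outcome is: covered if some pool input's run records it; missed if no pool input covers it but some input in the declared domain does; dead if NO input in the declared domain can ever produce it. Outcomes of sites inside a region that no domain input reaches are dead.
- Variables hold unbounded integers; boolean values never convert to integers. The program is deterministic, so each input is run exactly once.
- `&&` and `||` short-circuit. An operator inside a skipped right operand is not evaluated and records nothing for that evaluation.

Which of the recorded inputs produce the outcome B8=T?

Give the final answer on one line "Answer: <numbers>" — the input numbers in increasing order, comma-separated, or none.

input #1 (z=19): does not produce B8=T
input #2 (z=33): produces B8=T
input #3 (z=13): does not produce B8=T
input #4 (z=4): does not produce B8=T
input #5 (z=29): does not produce B8=T
input #6 (z=12): does not produce B8=T
input #7 (z=34): does not produce B8=T
input #8 (z=26): does not produce B8=T
input #9 (z=31): does not produce B8=T

Answer: 2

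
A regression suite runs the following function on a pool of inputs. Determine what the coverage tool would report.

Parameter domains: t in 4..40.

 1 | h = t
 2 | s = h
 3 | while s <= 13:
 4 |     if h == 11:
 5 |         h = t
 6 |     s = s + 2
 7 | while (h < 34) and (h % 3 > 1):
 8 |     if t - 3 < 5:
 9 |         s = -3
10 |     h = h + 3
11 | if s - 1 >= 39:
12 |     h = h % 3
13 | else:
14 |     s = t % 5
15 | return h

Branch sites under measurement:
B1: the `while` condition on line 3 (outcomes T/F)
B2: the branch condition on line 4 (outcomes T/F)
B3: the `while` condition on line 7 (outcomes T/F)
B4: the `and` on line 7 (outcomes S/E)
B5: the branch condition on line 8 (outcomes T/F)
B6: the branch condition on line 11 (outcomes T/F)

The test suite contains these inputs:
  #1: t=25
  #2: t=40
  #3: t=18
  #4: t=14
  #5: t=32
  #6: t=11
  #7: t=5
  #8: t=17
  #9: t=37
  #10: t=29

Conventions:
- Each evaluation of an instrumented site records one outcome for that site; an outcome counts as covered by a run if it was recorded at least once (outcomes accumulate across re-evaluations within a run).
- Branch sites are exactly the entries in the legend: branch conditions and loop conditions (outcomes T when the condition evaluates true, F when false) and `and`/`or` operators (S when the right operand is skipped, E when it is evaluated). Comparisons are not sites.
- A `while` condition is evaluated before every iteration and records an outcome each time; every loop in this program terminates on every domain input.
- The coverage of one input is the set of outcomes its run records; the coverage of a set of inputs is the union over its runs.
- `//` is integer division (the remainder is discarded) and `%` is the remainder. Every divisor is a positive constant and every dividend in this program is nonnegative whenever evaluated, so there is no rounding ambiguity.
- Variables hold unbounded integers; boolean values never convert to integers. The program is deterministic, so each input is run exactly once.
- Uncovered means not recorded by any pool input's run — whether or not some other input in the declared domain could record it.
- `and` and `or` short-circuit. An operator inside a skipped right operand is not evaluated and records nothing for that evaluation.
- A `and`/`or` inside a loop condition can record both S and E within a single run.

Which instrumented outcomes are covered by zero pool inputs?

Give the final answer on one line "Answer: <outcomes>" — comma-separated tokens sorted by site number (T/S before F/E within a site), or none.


#1 (t=25) -> covered: B1=F, B3=F, B4=E, B6=F
#2 (t=40) -> covered: B1=F, B3=F, B4=S, B6=T
#3 (t=18) -> covered: B1=F, B3=F, B4=E, B6=F
#4 (t=14) -> covered: B1=F, B3=T, B3=F, B4=S, B4=E, B5=F, B6=F
#5 (t=32) -> covered: B1=F, B3=T, B3=F, B4=S, B4=E, B5=F, B6=F
#6 (t=11) -> covered: B1=T, B1=F, B2=T, B3=T, B3=F, B4=S, B4=E, B5=F, B6=F
#7 (t=5) -> covered: B1=T, B1=F, B2=F, B3=T, B3=F, B4=S, B4=E, B5=T, B6=F
#8 (t=17) -> covered: B1=F, B3=T, B3=F, B4=S, B4=E, B5=F, B6=F
#9 (t=37) -> covered: B1=F, B3=F, B4=S, B6=F
#10 (t=29) -> covered: B1=F, B3=T, B3=F, B4=S, B4=E, B5=F, B6=F
union over the pool: B1=T, B1=F, B2=T, B2=F, B3=T, B3=F, B4=S, B4=E, B5=T, B5=F, B6=T, B6=F
uncovered (0 of 12): none
Answer: none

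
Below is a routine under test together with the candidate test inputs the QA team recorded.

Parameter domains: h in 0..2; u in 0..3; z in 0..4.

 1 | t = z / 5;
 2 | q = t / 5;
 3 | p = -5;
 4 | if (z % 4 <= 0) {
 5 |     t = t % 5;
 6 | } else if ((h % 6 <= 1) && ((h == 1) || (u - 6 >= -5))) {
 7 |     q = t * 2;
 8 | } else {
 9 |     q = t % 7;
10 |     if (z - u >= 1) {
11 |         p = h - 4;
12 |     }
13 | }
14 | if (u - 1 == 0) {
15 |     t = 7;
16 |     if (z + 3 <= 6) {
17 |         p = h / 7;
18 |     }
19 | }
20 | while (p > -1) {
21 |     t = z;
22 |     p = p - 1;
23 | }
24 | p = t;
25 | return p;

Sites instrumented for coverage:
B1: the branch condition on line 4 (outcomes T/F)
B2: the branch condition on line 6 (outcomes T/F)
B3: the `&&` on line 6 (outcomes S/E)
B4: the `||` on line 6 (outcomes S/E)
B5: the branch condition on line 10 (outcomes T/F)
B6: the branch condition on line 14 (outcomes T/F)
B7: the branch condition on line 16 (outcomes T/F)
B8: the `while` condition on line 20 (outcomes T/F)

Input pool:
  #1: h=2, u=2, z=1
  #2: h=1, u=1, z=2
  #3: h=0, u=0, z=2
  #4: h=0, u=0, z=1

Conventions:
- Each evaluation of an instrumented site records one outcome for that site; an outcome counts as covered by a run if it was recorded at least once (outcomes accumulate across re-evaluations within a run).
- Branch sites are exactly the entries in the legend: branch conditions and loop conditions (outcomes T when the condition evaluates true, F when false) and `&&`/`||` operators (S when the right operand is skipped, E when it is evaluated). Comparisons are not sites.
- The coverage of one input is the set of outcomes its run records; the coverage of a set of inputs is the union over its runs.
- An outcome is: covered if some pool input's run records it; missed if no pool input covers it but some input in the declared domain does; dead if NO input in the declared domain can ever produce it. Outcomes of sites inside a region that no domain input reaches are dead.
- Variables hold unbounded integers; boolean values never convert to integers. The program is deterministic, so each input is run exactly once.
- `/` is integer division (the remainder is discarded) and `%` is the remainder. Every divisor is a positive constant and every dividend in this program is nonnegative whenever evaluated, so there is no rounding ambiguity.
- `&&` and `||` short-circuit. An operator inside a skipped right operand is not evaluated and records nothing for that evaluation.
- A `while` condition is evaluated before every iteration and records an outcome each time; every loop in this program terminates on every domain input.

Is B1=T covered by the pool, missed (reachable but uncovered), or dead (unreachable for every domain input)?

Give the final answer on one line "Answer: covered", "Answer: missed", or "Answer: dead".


no pool input records B1=T
but domain input (h=0, u=0, z=0) does record it -> reachable, so missed
Answer: missed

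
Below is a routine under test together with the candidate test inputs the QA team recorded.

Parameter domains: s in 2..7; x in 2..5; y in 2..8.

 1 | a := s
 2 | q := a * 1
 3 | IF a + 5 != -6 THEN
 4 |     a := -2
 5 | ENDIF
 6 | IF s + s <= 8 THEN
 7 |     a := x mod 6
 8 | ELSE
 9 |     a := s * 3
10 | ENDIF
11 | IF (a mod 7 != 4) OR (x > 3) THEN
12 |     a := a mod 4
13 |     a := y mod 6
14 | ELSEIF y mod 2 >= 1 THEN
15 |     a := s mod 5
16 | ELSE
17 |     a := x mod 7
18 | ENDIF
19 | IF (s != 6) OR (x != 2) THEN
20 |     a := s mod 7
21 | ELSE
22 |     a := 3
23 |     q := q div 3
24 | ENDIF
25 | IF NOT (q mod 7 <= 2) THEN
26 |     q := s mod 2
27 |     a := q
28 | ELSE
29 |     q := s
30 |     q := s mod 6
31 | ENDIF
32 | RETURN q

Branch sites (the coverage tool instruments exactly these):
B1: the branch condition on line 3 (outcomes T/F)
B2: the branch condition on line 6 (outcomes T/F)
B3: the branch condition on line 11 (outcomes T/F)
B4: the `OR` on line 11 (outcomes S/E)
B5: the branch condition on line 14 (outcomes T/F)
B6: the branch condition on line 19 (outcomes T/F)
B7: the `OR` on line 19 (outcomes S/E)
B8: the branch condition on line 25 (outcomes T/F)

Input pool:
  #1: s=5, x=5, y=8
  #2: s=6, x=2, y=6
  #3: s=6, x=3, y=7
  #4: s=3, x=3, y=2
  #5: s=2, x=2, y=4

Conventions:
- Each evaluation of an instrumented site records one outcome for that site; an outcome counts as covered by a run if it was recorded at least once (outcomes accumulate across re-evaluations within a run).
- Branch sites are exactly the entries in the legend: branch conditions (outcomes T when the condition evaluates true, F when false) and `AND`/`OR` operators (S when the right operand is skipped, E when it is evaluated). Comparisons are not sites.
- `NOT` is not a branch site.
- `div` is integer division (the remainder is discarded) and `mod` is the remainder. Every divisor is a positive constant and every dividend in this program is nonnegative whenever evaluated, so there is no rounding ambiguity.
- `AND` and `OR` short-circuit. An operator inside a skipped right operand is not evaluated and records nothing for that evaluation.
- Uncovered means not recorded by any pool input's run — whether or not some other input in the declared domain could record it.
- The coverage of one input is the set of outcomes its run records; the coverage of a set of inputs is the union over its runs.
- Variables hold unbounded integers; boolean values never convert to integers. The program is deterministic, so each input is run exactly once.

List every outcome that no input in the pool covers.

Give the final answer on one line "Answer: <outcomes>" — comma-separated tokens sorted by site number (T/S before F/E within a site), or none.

test 1 (s=5, x=5, y=8) hits B1=T, B2=F, B3=T, B4=S, B6=T, B7=S, B8=T
test 2 (s=6, x=2, y=6) hits B1=T, B2=F, B3=F, B4=E, B5=F, B6=F, B7=E, B8=F
test 3 (s=6, x=3, y=7) hits B1=T, B2=F, B3=F, B4=E, B5=T, B6=T, B7=E, B8=T
test 4 (s=3, x=3, y=2) hits B1=T, B2=T, B3=T, B4=S, B6=T, B7=S, B8=T
test 5 (s=2, x=2, y=4) hits B1=T, B2=T, B3=T, B4=S, B6=T, B7=S, B8=F
union over the pool: B1=T, B2=T, B2=F, B3=T, B3=F, B4=S, B4=E, B5=T, B5=F, B6=T, B6=F, B7=S, B7=E, B8=T, B8=F
uncovered (1 of 16): B1=F

Answer: B1=F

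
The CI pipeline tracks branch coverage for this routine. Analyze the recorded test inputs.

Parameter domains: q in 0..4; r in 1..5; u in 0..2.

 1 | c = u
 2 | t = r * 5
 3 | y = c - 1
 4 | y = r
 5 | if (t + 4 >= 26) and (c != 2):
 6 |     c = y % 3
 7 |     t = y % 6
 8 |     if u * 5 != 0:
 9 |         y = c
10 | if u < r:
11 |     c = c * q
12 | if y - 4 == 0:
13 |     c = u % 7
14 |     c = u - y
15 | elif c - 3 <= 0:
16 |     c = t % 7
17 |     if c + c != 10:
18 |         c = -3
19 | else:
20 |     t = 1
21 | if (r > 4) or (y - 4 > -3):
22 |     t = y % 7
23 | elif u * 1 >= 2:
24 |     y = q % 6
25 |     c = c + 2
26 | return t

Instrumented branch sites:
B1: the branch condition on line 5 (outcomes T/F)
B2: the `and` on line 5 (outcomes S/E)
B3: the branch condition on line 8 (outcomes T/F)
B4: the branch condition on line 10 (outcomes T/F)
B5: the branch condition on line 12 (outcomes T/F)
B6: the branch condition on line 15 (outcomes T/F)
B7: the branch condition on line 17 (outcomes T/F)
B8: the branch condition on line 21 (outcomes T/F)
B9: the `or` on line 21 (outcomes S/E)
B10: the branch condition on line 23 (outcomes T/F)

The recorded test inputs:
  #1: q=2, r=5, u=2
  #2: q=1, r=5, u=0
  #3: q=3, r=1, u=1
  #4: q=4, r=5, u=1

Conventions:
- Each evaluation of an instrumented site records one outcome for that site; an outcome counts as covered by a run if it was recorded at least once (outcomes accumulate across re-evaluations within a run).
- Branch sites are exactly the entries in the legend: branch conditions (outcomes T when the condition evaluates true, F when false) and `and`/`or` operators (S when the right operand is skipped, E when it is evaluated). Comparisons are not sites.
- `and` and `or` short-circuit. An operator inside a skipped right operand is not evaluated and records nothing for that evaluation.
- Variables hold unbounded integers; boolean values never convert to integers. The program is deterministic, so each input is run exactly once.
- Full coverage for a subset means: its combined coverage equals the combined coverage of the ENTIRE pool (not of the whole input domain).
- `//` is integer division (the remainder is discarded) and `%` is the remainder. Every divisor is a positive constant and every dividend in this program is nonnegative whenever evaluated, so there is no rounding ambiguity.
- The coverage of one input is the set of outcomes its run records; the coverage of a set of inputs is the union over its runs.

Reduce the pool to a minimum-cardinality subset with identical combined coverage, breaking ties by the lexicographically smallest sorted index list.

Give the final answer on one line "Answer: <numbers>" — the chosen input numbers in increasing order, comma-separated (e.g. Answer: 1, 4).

run #1 (q=2, r=5, u=2) runs B2->E, B1->F, B4->T, B5->F, B6->F, B9->S, B8->T; records B1=F, B2=E, B4=T, B5=F, B6=F, B8=T, B9=S
run #2 (q=1, r=5, u=0) runs B2->E, B1->T, B3->F, B4->T, B5->F, B6->T, B7->F, B9->S, B8->T; records B1=T, B2=E, B3=F, B4=T, B5=F, B6=T, B7=F, B8=T, B9=S
run #3 (q=3, r=1, u=1) runs B2->S, B1->F, B4->F, B5->F, B6->T, B7->F, B9->E, B8->F, B10->F; records B1=F, B2=S, B4=F, B5=F, B6=T, B7=F, B8=F, B9=E, B10=F
run #4 (q=4, r=5, u=1) runs B2->E, B1->T, B3->T, B4->T, B5->F, B6->F, B9->S, B8->T; records B1=T, B2=E, B3=T, B4=T, B5=F, B6=F, B8=T, B9=S
together the pool reaches 17 outcomes: B1=T, B1=F, B2=S, B2=E, B3=T, B3=F, B4=T, B4=F, B5=F, B6=T, B6=F, B7=F, B8=T, B8=F, B9=S, B9=E, B10=F
checked all size-1 subsets: none covers 17 outcomes (max 9/17)
checked all size-2 subsets: none covers 17 outcomes (max 16/17)
size 3: inputs {2, 3, 4} cover all 17 outcomes, and no lexicographically smaller subset of this size does

Answer: 2, 3, 4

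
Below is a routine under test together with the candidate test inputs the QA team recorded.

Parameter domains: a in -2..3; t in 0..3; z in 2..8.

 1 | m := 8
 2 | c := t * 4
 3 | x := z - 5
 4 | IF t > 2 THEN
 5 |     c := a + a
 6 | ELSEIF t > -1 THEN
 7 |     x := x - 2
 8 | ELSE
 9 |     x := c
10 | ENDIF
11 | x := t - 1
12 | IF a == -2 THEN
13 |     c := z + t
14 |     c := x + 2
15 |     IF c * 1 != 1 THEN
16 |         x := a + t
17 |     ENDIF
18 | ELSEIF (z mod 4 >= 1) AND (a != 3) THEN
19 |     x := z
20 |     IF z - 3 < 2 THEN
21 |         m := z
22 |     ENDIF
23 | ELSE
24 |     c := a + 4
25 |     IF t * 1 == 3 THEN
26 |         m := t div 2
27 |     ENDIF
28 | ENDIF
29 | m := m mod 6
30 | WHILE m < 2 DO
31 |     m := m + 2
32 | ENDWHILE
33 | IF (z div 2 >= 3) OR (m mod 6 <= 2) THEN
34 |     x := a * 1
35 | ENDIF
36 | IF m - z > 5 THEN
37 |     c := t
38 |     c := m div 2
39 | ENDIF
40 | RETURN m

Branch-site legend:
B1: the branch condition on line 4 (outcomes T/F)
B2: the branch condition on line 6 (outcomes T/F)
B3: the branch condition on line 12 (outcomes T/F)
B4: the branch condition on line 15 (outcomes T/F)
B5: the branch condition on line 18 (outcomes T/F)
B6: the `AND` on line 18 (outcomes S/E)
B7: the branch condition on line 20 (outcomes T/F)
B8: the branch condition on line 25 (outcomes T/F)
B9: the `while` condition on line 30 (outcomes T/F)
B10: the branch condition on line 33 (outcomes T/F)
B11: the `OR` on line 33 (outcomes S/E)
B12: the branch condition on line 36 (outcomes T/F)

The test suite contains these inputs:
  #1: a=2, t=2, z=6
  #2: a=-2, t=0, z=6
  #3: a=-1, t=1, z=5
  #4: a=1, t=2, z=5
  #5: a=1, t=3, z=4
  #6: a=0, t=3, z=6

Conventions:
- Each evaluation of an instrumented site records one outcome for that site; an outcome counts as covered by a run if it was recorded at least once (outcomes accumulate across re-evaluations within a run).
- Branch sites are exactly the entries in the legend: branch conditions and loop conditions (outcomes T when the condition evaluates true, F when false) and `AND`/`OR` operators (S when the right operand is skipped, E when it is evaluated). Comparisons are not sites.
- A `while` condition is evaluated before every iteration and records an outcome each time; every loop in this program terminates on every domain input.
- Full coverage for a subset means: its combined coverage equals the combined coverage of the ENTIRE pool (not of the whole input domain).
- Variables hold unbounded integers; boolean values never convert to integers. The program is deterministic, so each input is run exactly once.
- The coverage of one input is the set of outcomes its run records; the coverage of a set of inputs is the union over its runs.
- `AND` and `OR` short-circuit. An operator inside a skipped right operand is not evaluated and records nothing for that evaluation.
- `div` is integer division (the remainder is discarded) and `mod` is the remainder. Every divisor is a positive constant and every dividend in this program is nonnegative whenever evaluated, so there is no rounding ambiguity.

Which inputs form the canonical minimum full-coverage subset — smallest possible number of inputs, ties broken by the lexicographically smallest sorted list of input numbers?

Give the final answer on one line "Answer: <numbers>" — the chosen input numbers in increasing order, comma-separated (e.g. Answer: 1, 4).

input #1, a=2, t=2, z=6: outcomes B1=F, B2=T, B3=F, B5=T, B6=E, B7=F, B9=F, B10=T, B11=S, B12=F
input #2, a=-2, t=0, z=6: outcomes B1=F, B2=T, B3=T, B4=F, B9=F, B10=T, B11=S, B12=F
input #3, a=-1, t=1, z=5: outcomes B1=F, B2=T, B3=F, B5=T, B6=E, B7=F, B9=F, B10=T, B11=E, B12=F
input #4, a=1, t=2, z=5: outcomes B1=F, B2=T, B3=F, B5=T, B6=E, B7=F, B9=F, B10=T, B11=E, B12=F
input #5, a=1, t=3, z=4: outcomes B1=T, B3=F, B5=F, B6=S, B8=T, B9=T, B9=F, B10=F, B11=E, B12=F
input #6, a=0, t=3, z=6: outcomes B1=T, B3=F, B5=T, B6=E, B7=F, B9=F, B10=T, B11=S, B12=F
the full pool covers 19 outcomes: B1=T, B1=F, B2=T, B3=T, B3=F, B4=F, B5=T, B5=F, B6=S, B6=E, B7=F, B8=T, B9=T, B9=F, B10=T, B10=F, B11=S, B11=E, B12=F
no size-1 subset reaches all 19 outcomes (best union: 10/19)
no size-2 subset reaches all 19 outcomes (best union: 17/19)
the canonical winner is {1, 2, 5}: size 3, full 19-outcome coverage, earliest index list among size-3 covers

Answer: 1, 2, 5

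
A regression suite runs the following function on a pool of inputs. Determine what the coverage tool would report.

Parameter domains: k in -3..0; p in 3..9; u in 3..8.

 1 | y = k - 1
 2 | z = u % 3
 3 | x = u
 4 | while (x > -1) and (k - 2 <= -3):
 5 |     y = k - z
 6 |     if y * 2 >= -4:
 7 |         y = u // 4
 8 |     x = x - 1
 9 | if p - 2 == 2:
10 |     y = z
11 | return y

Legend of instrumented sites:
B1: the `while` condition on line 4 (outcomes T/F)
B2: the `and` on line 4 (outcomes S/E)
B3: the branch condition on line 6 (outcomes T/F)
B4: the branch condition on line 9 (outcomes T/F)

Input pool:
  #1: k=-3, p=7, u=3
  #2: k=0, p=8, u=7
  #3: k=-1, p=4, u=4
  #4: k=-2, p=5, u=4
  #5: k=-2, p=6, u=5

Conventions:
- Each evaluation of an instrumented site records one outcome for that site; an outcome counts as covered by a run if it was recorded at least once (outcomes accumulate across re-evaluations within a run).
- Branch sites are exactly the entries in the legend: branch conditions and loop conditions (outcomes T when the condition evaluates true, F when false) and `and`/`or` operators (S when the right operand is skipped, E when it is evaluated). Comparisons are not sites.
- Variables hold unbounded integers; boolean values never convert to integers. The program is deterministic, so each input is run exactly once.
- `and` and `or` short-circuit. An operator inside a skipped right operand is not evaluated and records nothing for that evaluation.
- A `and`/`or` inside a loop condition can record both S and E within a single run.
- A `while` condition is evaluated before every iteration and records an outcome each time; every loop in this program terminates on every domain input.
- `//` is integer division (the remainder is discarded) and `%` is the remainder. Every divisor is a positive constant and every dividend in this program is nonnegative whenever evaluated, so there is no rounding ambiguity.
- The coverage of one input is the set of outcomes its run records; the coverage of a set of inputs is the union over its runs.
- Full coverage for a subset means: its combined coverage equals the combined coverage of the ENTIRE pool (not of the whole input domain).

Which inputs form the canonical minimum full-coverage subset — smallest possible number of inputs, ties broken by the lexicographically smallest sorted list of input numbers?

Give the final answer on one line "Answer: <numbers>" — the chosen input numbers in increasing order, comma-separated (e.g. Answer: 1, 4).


#1 (k=-3, p=7, u=3) -> covered: B1=T, B1=F, B2=S, B2=E, B3=F, B4=F
#2 (k=0, p=8, u=7) -> covered: B1=F, B2=E, B4=F
#3 (k=-1, p=4, u=4) -> covered: B1=T, B1=F, B2=S, B2=E, B3=T, B4=T
#4 (k=-2, p=5, u=4) -> covered: B1=T, B1=F, B2=S, B2=E, B3=F, B4=F
#5 (k=-2, p=6, u=5) -> covered: B1=T, B1=F, B2=S, B2=E, B3=F, B4=F
union over all inputs: B1=T, B1=F, B2=S, B2=E, B3=T, B3=F, B4=T, B4=F (8 outcomes)
no size-1 subset reaches all 8 outcomes (best union: 6/8)
size 2: inputs {1, 3} cover all 8 outcomes, and no lexicographically smaller subset of this size does
Answer: 1, 3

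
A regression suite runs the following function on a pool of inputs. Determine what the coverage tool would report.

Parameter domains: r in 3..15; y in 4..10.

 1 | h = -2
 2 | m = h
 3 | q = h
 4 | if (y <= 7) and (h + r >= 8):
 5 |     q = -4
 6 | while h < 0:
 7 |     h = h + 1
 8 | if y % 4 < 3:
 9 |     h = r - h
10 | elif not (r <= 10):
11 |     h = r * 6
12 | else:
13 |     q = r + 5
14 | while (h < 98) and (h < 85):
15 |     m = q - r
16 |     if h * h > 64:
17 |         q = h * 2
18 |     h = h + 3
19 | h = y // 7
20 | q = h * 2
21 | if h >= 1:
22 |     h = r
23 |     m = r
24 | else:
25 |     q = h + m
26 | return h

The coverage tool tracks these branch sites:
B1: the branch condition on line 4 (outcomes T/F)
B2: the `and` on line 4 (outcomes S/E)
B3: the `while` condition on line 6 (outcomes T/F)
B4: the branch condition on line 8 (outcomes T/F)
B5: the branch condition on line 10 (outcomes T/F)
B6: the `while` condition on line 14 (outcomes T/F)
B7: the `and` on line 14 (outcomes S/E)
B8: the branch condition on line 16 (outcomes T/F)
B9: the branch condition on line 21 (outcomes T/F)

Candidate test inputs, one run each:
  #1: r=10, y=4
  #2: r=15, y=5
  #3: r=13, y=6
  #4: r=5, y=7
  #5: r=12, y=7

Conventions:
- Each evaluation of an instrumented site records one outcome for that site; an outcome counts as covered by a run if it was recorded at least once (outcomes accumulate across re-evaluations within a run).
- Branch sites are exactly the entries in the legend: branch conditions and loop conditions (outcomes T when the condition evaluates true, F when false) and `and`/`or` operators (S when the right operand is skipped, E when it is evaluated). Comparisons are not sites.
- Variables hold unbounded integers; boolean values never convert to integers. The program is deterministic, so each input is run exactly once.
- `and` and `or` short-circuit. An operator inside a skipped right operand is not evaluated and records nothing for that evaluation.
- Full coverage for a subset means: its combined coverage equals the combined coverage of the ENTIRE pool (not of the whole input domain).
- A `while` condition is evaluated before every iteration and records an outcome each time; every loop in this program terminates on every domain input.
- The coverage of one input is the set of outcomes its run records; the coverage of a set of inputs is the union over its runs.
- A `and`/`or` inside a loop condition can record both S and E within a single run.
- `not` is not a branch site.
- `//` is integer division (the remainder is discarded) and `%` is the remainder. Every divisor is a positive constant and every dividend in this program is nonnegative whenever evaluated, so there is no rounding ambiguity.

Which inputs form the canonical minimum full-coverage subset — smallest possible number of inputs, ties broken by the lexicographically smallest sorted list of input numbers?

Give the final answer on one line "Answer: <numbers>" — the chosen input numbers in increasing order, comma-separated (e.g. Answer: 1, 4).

input #1, r=10, y=4: events B2->E, B1->T, B3->T, B3->T, B3->F, B4->T, B7->E, B6->T, B8->T, B7->E, B6->T, B8->T, B7->E, B6->T, ...; outcomes B1=T, B2=E, B3=T, B3=F, B4=T, B6=T, B6=F, B7=E, B8=T, B9=F
input #2, r=15, y=5: events B2->E, B1->T, B3->T, B3->T, B3->F, B4->T, B7->E, B6->T, B8->T, B7->E, B6->T, B8->T, B7->E, B6->T, ...; outcomes B1=T, B2=E, B3=T, B3=F, B4=T, B6=T, B6=F, B7=E, B8=T, B9=F
input #3, r=13, y=6: events B2->E, B1->T, B3->T, B3->T, B3->F, B4->T, B7->E, B6->T, B8->T, B7->E, B6->T, B8->T, B7->E, B6->T, ...; outcomes B1=T, B2=E, B3=T, B3=F, B4=T, B6=T, B6=F, B7=E, B8=T, B9=F
input #4, r=5, y=7: events B2->E, B1->F, B3->T, B3->T, B3->F, B4->F, B5->F, B7->E, B6->T, B8->F, B7->E, B6->T, B8->F, B7->E, ...; outcomes B1=F, B2=E, B3=T, B3=F, B4=F, B5=F, B6=T, B6=F, B7=E, B8=T, B8=F, B9=T
input #5, r=12, y=7: events B2->E, B1->T, B3->T, B3->T, B3->F, B4->F, B5->T, B7->E, B6->T, B8->T, B7->E, B6->T, B8->T, B7->E, ...; outcomes B1=T, B2=E, B3=T, B3=F, B4=F, B5=T, B6=T, B6=F, B7=E, B8=T, B9=T
pool-wide coverage (16 outcomes): B1=T, B1=F, B2=E, B3=T, B3=F, B4=T, B4=F, B5=T, B5=F, B6=T, B6=F, B7=E, B8=T, B8=F, B9=T, B9=F
checked all size-1 subsets: none covers 16 outcomes (max 12/16)
checked all size-2 subsets: none covers 16 outcomes (max 15/16)
at size 3, {1, 4, 5} reaches all 16 outcomes; every lexicographically earlier size-3 subset fails

Answer: 1, 4, 5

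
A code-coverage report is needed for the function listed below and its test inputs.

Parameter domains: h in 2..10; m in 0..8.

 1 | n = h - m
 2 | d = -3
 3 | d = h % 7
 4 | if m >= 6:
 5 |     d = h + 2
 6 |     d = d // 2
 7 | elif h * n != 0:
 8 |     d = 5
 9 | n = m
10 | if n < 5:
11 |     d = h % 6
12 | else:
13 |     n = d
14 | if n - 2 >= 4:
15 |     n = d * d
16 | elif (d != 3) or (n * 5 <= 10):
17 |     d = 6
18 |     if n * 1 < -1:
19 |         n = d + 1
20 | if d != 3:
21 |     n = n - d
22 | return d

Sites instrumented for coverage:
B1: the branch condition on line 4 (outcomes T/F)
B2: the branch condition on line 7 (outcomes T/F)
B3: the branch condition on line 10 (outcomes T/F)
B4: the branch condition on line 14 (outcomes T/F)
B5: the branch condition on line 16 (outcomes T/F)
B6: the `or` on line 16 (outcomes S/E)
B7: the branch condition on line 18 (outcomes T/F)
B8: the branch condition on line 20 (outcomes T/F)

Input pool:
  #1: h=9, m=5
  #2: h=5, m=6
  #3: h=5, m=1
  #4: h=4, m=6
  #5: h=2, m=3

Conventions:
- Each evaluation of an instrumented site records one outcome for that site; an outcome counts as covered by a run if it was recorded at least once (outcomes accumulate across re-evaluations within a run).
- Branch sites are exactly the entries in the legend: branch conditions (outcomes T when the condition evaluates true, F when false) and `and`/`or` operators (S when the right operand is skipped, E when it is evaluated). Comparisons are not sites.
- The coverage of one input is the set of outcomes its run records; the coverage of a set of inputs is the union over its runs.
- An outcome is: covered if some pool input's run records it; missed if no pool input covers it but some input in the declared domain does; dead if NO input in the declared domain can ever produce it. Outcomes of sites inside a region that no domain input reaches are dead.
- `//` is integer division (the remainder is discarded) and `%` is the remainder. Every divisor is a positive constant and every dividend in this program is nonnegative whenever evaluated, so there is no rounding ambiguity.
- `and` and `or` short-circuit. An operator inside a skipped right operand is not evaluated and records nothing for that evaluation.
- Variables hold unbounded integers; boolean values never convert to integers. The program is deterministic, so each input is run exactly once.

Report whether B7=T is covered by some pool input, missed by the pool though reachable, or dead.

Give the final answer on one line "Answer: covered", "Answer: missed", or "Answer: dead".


no pool input records B7=T
checking all 81 inputs in the declared domain: B7=T is never recorded -> dead
Answer: dead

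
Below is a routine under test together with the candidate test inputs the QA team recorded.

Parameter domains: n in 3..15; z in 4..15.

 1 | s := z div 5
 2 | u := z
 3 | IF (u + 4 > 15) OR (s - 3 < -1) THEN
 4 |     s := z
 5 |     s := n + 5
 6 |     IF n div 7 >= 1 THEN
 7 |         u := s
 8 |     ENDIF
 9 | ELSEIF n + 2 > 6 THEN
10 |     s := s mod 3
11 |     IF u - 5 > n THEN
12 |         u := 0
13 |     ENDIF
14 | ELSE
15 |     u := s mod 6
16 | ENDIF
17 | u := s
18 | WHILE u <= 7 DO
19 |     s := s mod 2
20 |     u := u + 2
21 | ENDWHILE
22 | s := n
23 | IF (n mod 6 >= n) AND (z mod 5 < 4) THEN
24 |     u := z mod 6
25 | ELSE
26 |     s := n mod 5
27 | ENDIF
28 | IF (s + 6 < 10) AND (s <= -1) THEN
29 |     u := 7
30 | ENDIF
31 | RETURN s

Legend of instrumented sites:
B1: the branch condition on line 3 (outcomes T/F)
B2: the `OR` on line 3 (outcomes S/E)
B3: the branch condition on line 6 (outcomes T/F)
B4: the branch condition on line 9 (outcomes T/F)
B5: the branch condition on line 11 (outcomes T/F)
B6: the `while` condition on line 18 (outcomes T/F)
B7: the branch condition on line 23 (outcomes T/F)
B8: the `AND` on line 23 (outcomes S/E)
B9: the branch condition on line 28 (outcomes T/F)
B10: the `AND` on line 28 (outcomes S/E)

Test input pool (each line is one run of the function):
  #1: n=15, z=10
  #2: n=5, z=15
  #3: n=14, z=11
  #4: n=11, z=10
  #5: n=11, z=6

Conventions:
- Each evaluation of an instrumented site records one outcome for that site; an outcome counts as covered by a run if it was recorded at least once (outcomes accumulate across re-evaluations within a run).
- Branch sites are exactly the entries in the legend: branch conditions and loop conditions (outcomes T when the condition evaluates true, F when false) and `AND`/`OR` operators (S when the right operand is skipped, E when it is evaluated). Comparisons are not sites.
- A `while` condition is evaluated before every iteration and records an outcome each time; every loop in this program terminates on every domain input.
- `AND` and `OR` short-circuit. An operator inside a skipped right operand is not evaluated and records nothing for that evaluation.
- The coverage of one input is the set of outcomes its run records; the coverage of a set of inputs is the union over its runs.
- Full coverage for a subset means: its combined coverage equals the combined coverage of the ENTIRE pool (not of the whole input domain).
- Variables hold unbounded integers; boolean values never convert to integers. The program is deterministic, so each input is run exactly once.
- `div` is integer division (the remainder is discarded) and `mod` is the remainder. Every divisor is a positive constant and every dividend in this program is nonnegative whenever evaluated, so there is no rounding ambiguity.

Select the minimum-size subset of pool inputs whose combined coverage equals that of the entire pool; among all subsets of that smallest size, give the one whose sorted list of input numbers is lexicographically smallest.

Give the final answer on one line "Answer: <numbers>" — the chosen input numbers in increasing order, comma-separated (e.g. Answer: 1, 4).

input #1, n=15, z=10: events B2->E, B1->F, B4->T, B5->F, B6->T, B6->T, B6->T, B6->F, B8->S, B7->F, B10->E, B9->F; outcomes B1=F, B2=E, B4=T, B5=F, B6=T, B6=F, B7=F, B8=S, B9=F, B10=E
input #2, n=5, z=15: events B2->S, B1->T, B3->F, B6->F, B8->E, B7->T, B10->S, B9->F; outcomes B1=T, B2=S, B3=F, B6=F, B7=T, B8=E, B9=F, B10=S
input #3, n=14, z=11: events B2->E, B1->F, B4->T, B5->F, B6->T, B6->T, B6->T, B6->F, B8->S, B7->F, B10->S, B9->F; outcomes B1=F, B2=E, B4=T, B5=F, B6=T, B6=F, B7=F, B8=S, B9=F, B10=S
input #4, n=11, z=10: events B2->E, B1->F, B4->T, B5->F, B6->T, B6->T, B6->T, B6->F, B8->S, B7->F, B10->E, B9->F; outcomes B1=F, B2=E, B4=T, B5=F, B6=T, B6=F, B7=F, B8=S, B9=F, B10=E
input #5, n=11, z=6: events B2->E, B1->T, B3->T, B6->F, B8->S, B7->F, B10->E, B9->F; outcomes B1=T, B2=E, B3=T, B6=F, B7=F, B8=S, B9=F, B10=E
pool-wide coverage (17 outcomes): B1=T, B1=F, B2=S, B2=E, B3=T, B3=F, B4=T, B5=F, B6=T, B6=F, B7=T, B7=F, B8=S, B8=E, B9=F, B10=S, B10=E
no size-1 subset reaches all 17 outcomes (best union: 10/17)
no size-2 subset reaches all 17 outcomes (best union: 16/17)
at size 3, {1, 2, 5} reaches all 17 outcomes; every lexicographically earlier size-3 subset fails

Answer: 1, 2, 5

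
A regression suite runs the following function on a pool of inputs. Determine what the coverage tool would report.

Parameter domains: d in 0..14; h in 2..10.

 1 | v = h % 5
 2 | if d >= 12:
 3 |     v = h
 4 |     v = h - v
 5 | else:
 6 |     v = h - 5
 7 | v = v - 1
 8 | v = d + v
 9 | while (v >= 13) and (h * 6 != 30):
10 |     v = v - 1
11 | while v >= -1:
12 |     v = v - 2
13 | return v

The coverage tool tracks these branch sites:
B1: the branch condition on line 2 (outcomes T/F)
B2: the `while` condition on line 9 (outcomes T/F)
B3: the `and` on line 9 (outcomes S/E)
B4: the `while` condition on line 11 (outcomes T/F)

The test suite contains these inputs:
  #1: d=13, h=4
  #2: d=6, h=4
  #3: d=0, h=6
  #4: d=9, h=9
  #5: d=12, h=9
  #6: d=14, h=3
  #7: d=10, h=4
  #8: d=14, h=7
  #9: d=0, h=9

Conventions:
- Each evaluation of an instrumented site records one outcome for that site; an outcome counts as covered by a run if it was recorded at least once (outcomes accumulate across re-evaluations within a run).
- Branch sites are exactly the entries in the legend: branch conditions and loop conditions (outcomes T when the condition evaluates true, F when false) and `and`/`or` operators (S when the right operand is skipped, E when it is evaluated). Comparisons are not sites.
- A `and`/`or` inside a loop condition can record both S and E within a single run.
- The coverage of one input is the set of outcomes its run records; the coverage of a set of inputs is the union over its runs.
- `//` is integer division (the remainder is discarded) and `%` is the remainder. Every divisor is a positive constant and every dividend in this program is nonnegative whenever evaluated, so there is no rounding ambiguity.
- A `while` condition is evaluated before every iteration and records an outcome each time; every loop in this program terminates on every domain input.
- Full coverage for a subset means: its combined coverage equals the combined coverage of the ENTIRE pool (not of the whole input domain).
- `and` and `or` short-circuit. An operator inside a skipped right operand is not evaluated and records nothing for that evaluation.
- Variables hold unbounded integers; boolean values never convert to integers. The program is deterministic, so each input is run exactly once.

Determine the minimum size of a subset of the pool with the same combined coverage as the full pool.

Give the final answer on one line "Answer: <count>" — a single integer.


input #1, d=13, h=4: events B1->T, B3->S, B2->F, B4->T, B4->T, B4->T, B4->T, B4->T, B4->T, B4->T, B4->F; outcomes B1=T, B2=F, B3=S, B4=T, B4=F
input #2, d=6, h=4: events B1->F, B3->S, B2->F, B4->T, B4->T, B4->T, B4->F; outcomes B1=F, B2=F, B3=S, B4=T, B4=F
input #3, d=0, h=6: events B1->F, B3->S, B2->F, B4->T, B4->F; outcomes B1=F, B2=F, B3=S, B4=T, B4=F
input #4, d=9, h=9: events B1->F, B3->S, B2->F, B4->T, B4->T, B4->T, B4->T, B4->T, B4->T, B4->T, B4->F; outcomes B1=F, B2=F, B3=S, B4=T, B4=F
input #5, d=12, h=9: events B1->T, B3->S, B2->F, B4->T, B4->T, B4->T, B4->T, B4->T, B4->T, B4->T, B4->F; outcomes B1=T, B2=F, B3=S, B4=T, B4=F
input #6, d=14, h=3: events B1->T, B3->E, B2->T, B3->S, B2->F, B4->T, B4->T, B4->T, B4->T, B4->T, B4->T, B4->T, B4->F; outcomes B1=T, B2=T, B2=F, B3=S, B3=E, B4=T, B4=F
input #7, d=10, h=4: events B1->F, B3->S, B2->F, B4->T, B4->T, B4->T, B4->T, B4->T, B4->F; outcomes B1=F, B2=F, B3=S, B4=T, B4=F
input #8, d=14, h=7: events B1->T, B3->E, B2->T, B3->S, B2->F, B4->T, B4->T, B4->T, B4->T, B4->T, B4->T, B4->T, B4->F; outcomes B1=T, B2=T, B2=F, B3=S, B3=E, B4=T, B4=F
input #9, d=0, h=9: events B1->F, B3->S, B2->F, B4->T, B4->T, B4->T, B4->F; outcomes B1=F, B2=F, B3=S, B4=T, B4=F
union over all inputs: B1=T, B1=F, B2=T, B2=F, B3=S, B3=E, B4=T, B4=F (8 outcomes)
every size-1 subset falls short of the 8 outcomes (best: 7/8)
size 2: inputs {2, 6} cover all 8 outcomes, and no lexicographically smaller subset of this size does
Answer: 2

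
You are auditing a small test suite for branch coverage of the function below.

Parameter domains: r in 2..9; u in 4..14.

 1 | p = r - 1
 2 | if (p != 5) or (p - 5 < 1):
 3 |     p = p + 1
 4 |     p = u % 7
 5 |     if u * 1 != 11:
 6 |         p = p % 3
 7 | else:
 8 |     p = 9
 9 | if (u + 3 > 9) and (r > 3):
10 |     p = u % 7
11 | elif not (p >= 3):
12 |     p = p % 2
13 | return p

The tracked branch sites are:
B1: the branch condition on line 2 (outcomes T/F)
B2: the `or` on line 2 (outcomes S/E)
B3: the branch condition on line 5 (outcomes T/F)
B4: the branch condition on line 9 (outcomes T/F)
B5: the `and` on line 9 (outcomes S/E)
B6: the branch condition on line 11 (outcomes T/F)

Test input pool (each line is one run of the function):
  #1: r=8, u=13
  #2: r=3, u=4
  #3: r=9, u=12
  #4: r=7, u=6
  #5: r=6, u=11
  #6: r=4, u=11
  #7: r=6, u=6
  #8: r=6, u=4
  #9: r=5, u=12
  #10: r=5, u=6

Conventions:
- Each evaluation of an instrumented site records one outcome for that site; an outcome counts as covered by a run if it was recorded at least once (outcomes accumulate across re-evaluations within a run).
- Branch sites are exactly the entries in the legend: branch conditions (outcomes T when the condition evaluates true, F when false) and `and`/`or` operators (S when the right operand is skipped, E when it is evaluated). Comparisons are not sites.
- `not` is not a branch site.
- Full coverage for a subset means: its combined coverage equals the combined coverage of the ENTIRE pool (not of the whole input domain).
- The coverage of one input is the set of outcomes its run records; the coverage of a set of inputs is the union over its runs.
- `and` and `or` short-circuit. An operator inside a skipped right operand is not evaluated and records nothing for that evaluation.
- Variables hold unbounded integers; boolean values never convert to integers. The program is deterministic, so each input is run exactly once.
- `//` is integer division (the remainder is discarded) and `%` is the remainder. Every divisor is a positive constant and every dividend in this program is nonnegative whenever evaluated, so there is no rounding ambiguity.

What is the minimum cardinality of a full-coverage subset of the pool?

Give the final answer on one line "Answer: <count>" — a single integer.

input #1 (r=8, u=13): covers B1=T, B2=S, B3=T, B4=T, B5=E
input #2 (r=3, u=4): covers B1=T, B2=S, B3=T, B4=F, B5=S, B6=T
input #3 (r=9, u=12): covers B1=T, B2=S, B3=T, B4=T, B5=E
input #4 (r=7, u=6): covers B1=T, B2=S, B3=T, B4=F, B5=S, B6=T
input #5 (r=6, u=11): covers B1=T, B2=E, B3=F, B4=T, B5=E
input #6 (r=4, u=11): covers B1=T, B2=S, B3=F, B4=T, B5=E
input #7 (r=6, u=6): covers B1=T, B2=E, B3=T, B4=F, B5=S, B6=T
input #8 (r=6, u=4): covers B1=T, B2=E, B3=T, B4=F, B5=S, B6=T
input #9 (r=5, u=12): covers B1=T, B2=S, B3=T, B4=T, B5=E
input #10 (r=5, u=6): covers B1=T, B2=S, B3=T, B4=F, B5=S, B6=T
together the pool reaches 10 outcomes: B1=T, B2=S, B2=E, B3=T, B3=F, B4=T, B4=F, B5=S, B5=E, B6=T
no size-1 subset reaches all 10 outcomes (best union: 6/10)
size 2: inputs {2, 5} cover all 10 outcomes, and no lexicographically smaller subset of this size does

Answer: 2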